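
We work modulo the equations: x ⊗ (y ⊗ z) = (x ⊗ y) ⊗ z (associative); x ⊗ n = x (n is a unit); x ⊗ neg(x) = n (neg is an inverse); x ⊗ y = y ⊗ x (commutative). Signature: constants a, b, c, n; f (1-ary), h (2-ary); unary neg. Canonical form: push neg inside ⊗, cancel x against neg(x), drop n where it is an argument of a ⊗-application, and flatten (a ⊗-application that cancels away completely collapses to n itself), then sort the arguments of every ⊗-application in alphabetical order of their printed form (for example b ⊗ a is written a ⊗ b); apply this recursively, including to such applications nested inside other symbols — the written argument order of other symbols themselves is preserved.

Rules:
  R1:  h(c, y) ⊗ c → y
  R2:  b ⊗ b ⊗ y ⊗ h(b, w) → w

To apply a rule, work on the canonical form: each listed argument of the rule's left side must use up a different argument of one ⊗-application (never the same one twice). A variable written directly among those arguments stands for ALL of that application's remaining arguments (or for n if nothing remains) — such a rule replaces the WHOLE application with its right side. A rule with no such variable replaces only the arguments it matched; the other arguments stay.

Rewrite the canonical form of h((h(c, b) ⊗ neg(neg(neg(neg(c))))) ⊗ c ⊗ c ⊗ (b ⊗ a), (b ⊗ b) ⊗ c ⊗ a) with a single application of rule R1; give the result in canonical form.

Answer: h(a ⊗ b ⊗ b ⊗ c ⊗ c, a ⊗ b ⊗ b ⊗ c)

Derivation:
Canonical form:  h(a ⊗ b ⊗ c ⊗ c ⊗ c ⊗ h(c, b), a ⊗ b ⊗ b ⊗ c)
R1 matches:  uses c, h(c, b);  y := b
New term:  h(a ⊗ b ⊗ b ⊗ c ⊗ c, a ⊗ b ⊗ b ⊗ c)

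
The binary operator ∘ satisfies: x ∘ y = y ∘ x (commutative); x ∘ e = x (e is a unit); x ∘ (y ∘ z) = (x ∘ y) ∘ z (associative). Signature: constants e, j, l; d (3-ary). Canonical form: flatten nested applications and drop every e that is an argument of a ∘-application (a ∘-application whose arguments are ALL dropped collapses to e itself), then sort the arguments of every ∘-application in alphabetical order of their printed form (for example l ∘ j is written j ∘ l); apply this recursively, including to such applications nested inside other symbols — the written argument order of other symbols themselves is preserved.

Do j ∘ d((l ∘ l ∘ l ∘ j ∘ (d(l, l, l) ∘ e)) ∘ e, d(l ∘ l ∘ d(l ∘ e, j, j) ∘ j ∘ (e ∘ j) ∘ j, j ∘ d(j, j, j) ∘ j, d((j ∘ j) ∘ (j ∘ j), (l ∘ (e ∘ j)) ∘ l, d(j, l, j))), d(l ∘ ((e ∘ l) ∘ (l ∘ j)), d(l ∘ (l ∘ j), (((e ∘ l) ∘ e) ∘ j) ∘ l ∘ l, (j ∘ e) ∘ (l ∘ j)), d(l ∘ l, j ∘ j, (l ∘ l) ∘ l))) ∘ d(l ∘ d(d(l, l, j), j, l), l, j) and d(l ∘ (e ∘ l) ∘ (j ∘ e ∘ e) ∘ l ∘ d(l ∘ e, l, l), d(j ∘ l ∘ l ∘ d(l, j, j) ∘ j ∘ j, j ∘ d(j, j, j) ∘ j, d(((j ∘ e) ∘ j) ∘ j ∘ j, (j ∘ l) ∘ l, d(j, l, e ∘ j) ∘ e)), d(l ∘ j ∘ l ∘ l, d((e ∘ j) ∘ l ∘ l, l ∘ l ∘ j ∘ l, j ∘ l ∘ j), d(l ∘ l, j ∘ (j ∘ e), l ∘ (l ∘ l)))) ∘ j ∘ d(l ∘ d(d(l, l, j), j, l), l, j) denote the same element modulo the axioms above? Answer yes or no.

Answer: yes — both canonical forms are d(d(d(l, l, j), j, l) ∘ l, l, j) ∘ d(d(l, l, l) ∘ j ∘ l ∘ l ∘ l, d(d(l, j, j) ∘ j ∘ j ∘ j ∘ l ∘ l, d(j, j, j) ∘ j ∘ j, d(j ∘ j ∘ j ∘ j, j ∘ l ∘ l, d(j, l, j))), d(j ∘ l ∘ l ∘ l, d(j ∘ l ∘ l, j ∘ l ∘ l ∘ l, j ∘ j ∘ l), d(l ∘ l, j ∘ j, l ∘ l ∘ l))) ∘ j

Derivation:
Left:  j ∘ d((l ∘ l ∘ l ∘ j ∘ (d(l, l, l) ∘ e)) ∘ e, d(l ∘ l ∘ d(l ∘ e, j, j) ∘ j ∘ (e ∘ j) ∘ j, j ∘ d(j, j, j) ∘ j, d((j ∘ j) ∘ (j ∘ j), (l ∘ (e ∘ j)) ∘ l, d(j, l, j))), d(l ∘ ((e ∘ l) ∘ (l ∘ j)), d(l ∘ (l ∘ j), (((e ∘ l) ∘ e) ∘ j) ∘ l ∘ l, (j ∘ e) ∘ (l ∘ j)), d(l ∘ l, j ∘ j, (l ∘ l) ∘ l))) ∘ d(l ∘ d(d(l, l, j), j, l), l, j)
  Canonicalize subterm:  d((l ∘ l ∘ l ∘ j ∘ (d(l, l, l) ∘ e)) ∘ e, d(l ∘ l ∘ d(l ∘ e, j, j) ∘ j ∘ (e ∘ j) ∘ j, j ∘ d(j, j, j) ∘ j, d((j ∘ j) ∘ (j ∘ j), (l ∘ (e ∘ j)) ∘ l, d(j, l, j))), d(l ∘ ((e ∘ l) ∘ (l ∘ j)), d(l ∘ (l ∘ j), (((e ∘ l) ∘ e) ∘ j) ∘ l ∘ l, (j ∘ e) ∘ (l ∘ j)), d(l ∘ l, j ∘ j, (l ∘ l) ∘ l)))  →  d(d(l, l, l) ∘ j ∘ l ∘ l ∘ l, d(d(l, j, j) ∘ j ∘ j ∘ j ∘ l ∘ l, d(j, j, j) ∘ j ∘ j, d(j ∘ j ∘ j ∘ j, j ∘ l ∘ l, d(j, l, j))), d(j ∘ l ∘ l ∘ l, d(j ∘ l ∘ l, j ∘ l ∘ l ∘ l, j ∘ j ∘ l), d(l ∘ l, j ∘ j, l ∘ l ∘ l)))
  Canonicalize subterm:  d(l ∘ d(d(l, l, j), j, l), l, j)  →  d(d(d(l, l, j), j, l) ∘ l, l, j)
  Sort arguments:  d(d(d(l, l, j), j, l) ∘ l, l, j) ∘ d(d(l, l, l) ∘ j ∘ l ∘ l ∘ l, d(d(l, j, j) ∘ j ∘ j ∘ j ∘ l ∘ l, d(j, j, j) ∘ j ∘ j, d(j ∘ j ∘ j ∘ j, j ∘ l ∘ l, d(j, l, j))), d(j ∘ l ∘ l ∘ l, d(j ∘ l ∘ l, j ∘ l ∘ l ∘ l, j ∘ j ∘ l), d(l ∘ l, j ∘ j, l ∘ l ∘ l))) ∘ j
Right:  d(l ∘ (e ∘ l) ∘ (j ∘ e ∘ e) ∘ l ∘ d(l ∘ e, l, l), d(j ∘ l ∘ l ∘ d(l, j, j) ∘ j ∘ j, j ∘ d(j, j, j) ∘ j, d(((j ∘ e) ∘ j) ∘ j ∘ j, (j ∘ l) ∘ l, d(j, l, e ∘ j) ∘ e)), d(l ∘ j ∘ l ∘ l, d((e ∘ j) ∘ l ∘ l, l ∘ l ∘ j ∘ l, j ∘ l ∘ j), d(l ∘ l, j ∘ (j ∘ e), l ∘ (l ∘ l)))) ∘ j ∘ d(l ∘ d(d(l, l, j), j, l), l, j)
  Inside:  d(l ∘ (e ∘ l) ∘ (j ∘ e ∘ e) ∘ l ∘ d(l ∘ e, l, l), d(j ∘ l ∘ l ∘ d(l, j, j) ∘ j ∘ j, j ∘ d(j, j, j) ∘ j, d(((j ∘ e) ∘ j) ∘ j ∘ j, (j ∘ l) ∘ l, d(j, l, e ∘ j) ∘ e)), d(l ∘ j ∘ l ∘ l, d((e ∘ j) ∘ l ∘ l, l ∘ l ∘ j ∘ l, j ∘ l ∘ j), d(l ∘ l, j ∘ (j ∘ e), l ∘ (l ∘ l))))  →  d(d(l, l, l) ∘ j ∘ l ∘ l ∘ l, d(d(l, j, j) ∘ j ∘ j ∘ j ∘ l ∘ l, d(j, j, j) ∘ j ∘ j, d(j ∘ j ∘ j ∘ j, j ∘ l ∘ l, d(j, l, j))), d(j ∘ l ∘ l ∘ l, d(j ∘ l ∘ l, j ∘ l ∘ l ∘ l, j ∘ j ∘ l), d(l ∘ l, j ∘ j, l ∘ l ∘ l)))
  Inside:  d(l ∘ d(d(l, l, j), j, l), l, j)  →  d(d(d(l, l, j), j, l) ∘ l, l, j)
  Sort arguments:  d(d(d(l, l, j), j, l) ∘ l, l, j) ∘ d(d(l, l, l) ∘ j ∘ l ∘ l ∘ l, d(d(l, j, j) ∘ j ∘ j ∘ j ∘ l ∘ l, d(j, j, j) ∘ j ∘ j, d(j ∘ j ∘ j ∘ j, j ∘ l ∘ l, d(j, l, j))), d(j ∘ l ∘ l ∘ l, d(j ∘ l ∘ l, j ∘ l ∘ l ∘ l, j ∘ j ∘ l), d(l ∘ l, j ∘ j, l ∘ l ∘ l))) ∘ j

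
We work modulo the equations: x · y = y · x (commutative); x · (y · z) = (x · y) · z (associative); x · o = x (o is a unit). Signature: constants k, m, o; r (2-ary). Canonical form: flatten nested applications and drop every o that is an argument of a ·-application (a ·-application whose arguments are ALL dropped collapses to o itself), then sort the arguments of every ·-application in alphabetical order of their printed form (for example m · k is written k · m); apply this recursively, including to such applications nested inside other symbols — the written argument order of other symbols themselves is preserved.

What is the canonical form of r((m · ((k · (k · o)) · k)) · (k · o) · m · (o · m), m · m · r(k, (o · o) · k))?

Answer: r(k · k · k · k · m · m · m, m · m · r(k, k))

Derivation:
Work inside:  (m · ((k · (k · o)) · k)) · (k · o) · m · (o · m)
Merge nested applications:  m · k · k · o · k · k · o · m · o · m
Drop the unit:  drop o (×3)
Order the arguments:  k · k · k · k · m · m · m
Reassemble:  r(k · k · k · k · m · m · m, m · m · r(k, k))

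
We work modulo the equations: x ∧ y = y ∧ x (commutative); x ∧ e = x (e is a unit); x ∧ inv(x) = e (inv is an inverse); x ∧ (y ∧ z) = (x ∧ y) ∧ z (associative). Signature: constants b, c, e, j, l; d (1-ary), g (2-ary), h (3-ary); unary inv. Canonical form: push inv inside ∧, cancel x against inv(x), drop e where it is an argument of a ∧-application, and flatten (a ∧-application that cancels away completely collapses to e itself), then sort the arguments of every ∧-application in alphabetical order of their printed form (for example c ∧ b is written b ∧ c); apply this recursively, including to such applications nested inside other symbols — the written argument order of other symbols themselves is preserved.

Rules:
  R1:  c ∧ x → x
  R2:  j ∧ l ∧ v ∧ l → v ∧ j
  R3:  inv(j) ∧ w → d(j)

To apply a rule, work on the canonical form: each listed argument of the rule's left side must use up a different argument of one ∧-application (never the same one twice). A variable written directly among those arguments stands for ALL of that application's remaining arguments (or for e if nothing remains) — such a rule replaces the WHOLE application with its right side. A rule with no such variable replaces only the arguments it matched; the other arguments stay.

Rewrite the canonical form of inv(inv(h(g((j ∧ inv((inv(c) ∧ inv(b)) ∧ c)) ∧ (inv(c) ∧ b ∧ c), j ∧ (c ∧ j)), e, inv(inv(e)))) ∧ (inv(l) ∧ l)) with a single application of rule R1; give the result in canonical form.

Answer: h(g(b ∧ b ∧ j, j ∧ j), e, e)

Derivation:
Canonical form:  h(g(b ∧ b ∧ j, c ∧ j ∧ j), e, e)
R1 matches:  uses c;  x := j ∧ j
The variable takes the whole remainder — replace the entire application.
New term:  h(g(b ∧ b ∧ j, j ∧ j), e, e)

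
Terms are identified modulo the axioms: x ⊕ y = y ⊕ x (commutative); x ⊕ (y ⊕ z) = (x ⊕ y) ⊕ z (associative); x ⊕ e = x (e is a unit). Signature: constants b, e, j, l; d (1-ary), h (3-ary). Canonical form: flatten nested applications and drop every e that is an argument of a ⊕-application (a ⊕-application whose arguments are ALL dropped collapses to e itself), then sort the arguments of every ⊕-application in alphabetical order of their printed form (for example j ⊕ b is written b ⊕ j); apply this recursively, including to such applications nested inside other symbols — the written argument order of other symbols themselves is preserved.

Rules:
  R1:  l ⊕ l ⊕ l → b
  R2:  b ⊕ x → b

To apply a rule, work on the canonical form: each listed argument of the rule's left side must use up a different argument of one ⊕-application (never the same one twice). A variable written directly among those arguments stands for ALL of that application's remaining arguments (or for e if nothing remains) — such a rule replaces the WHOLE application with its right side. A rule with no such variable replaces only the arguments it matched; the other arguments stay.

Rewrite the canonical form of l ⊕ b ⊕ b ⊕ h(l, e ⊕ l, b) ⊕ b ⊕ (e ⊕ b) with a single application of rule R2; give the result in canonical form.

Answer: b

Derivation:
Canonical form:  b ⊕ b ⊕ b ⊕ b ⊕ h(l, l, b) ⊕ l
R2 matches:  uses b;  x := b ⊕ b ⊕ b ⊕ h(l, l, b) ⊕ l
The extension variable absorbs all remaining arguments, so the whole application is rewritten.
Giving:  b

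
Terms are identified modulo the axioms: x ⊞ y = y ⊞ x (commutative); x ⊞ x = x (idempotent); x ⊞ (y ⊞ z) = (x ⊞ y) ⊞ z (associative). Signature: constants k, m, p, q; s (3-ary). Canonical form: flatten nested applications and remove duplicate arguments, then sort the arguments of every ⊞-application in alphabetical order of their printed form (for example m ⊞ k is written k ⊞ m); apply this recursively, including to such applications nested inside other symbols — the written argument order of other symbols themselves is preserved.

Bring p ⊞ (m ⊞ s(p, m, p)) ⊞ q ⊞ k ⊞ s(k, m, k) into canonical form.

Flatten:  p ⊞ m ⊞ s(p, m, p) ⊞ q ⊞ k ⊞ s(k, m, k)
Order the arguments:  k ⊞ m ⊞ p ⊞ q ⊞ s(k, m, k) ⊞ s(p, m, p)

Answer: k ⊞ m ⊞ p ⊞ q ⊞ s(k, m, k) ⊞ s(p, m, p)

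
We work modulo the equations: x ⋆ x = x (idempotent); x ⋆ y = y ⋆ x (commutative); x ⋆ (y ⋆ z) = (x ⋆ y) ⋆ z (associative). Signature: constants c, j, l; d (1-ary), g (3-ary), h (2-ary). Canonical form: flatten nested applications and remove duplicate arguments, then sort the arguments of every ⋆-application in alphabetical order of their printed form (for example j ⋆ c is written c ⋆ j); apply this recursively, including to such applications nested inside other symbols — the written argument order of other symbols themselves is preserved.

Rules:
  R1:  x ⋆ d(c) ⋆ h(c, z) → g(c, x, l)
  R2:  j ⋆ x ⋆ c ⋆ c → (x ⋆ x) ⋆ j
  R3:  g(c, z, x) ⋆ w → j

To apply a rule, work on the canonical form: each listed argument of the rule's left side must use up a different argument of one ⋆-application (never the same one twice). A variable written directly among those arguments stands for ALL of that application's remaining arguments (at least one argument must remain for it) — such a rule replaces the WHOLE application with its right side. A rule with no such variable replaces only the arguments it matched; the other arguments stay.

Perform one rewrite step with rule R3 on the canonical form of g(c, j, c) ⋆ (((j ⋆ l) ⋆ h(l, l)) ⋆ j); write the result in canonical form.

Canonical form:  g(c, j, c) ⋆ h(l, l) ⋆ j ⋆ l
Match R3:  consume g(c, j, c);  w := h(l, l) ⋆ j ⋆ l, x := c, z := j
Every leftover argument binds to the variable; the entire application is replaced.
Giving:  j

Answer: j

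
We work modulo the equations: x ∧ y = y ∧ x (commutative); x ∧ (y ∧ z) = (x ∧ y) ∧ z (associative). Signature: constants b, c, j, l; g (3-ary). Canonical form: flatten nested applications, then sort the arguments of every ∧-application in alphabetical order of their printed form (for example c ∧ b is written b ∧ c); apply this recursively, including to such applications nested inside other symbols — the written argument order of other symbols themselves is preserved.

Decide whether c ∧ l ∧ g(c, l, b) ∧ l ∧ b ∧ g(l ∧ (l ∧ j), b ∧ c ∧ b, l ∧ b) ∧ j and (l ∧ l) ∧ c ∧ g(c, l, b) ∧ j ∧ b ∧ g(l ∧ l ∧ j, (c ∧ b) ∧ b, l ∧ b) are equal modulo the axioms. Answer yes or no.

Left:  c ∧ l ∧ g(c, l, b) ∧ l ∧ b ∧ g(l ∧ (l ∧ j), b ∧ c ∧ b, l ∧ b) ∧ j
  Canonicalize subterm:  g(l ∧ (l ∧ j), b ∧ c ∧ b, l ∧ b)  →  g(j ∧ l ∧ l, b ∧ b ∧ c, b ∧ l)
  Order the arguments:  b ∧ c ∧ g(c, l, b) ∧ g(j ∧ l ∧ l, b ∧ b ∧ c, b ∧ l) ∧ j ∧ l ∧ l
Right:  (l ∧ l) ∧ c ∧ g(c, l, b) ∧ j ∧ b ∧ g(l ∧ l ∧ j, (c ∧ b) ∧ b, l ∧ b)
  Un-nest:  l ∧ l ∧ c ∧ g(c, l, b) ∧ j ∧ b ∧ g(l ∧ l ∧ j, (c ∧ b) ∧ b, l ∧ b)
  Simplify inside:  g(l ∧ l ∧ j, (c ∧ b) ∧ b, l ∧ b)  →  g(j ∧ l ∧ l, b ∧ b ∧ c, b ∧ l)
  Order the arguments:  b ∧ c ∧ g(c, l, b) ∧ g(j ∧ l ∧ l, b ∧ b ∧ c, b ∧ l) ∧ j ∧ l ∧ l

Answer: yes — both canonical forms are b ∧ c ∧ g(c, l, b) ∧ g(j ∧ l ∧ l, b ∧ b ∧ c, b ∧ l) ∧ j ∧ l ∧ l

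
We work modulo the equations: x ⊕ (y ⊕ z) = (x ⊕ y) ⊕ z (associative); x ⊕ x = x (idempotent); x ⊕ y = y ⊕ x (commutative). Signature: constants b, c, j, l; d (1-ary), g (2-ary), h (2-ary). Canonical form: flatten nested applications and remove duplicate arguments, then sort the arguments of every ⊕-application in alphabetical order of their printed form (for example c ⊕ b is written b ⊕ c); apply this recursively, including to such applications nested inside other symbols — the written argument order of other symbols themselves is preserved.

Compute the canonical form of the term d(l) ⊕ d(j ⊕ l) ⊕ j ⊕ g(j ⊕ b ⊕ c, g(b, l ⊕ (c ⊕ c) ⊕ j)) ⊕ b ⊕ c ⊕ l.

Canonicalize subterm:  g(j ⊕ b ⊕ c, g(b, l ⊕ (c ⊕ c) ⊕ j))  →  g(b ⊕ c ⊕ j, g(b, c ⊕ j ⊕ l))
Sort arguments:  b ⊕ c ⊕ d(j ⊕ l) ⊕ d(l) ⊕ g(b ⊕ c ⊕ j, g(b, c ⊕ j ⊕ l)) ⊕ j ⊕ l

Answer: b ⊕ c ⊕ d(j ⊕ l) ⊕ d(l) ⊕ g(b ⊕ c ⊕ j, g(b, c ⊕ j ⊕ l)) ⊕ j ⊕ l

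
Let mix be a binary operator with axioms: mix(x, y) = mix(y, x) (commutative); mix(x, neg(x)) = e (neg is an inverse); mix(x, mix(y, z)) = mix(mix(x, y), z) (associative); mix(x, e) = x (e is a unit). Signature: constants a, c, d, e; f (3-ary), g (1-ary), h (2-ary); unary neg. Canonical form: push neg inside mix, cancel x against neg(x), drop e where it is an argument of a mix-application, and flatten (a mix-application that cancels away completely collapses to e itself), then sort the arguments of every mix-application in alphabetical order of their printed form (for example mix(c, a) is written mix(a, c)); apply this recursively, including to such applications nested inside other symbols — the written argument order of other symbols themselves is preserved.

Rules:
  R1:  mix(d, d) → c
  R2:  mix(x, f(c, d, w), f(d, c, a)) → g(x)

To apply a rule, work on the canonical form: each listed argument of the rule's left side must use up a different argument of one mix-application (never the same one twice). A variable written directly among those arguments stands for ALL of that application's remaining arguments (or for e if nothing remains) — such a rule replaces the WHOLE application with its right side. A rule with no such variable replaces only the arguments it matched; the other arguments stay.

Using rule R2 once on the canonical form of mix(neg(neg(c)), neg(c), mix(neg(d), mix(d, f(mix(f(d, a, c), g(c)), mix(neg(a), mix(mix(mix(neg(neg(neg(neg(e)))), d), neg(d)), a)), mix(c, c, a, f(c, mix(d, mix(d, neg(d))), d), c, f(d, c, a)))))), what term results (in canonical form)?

Answer: f(mix(f(d, a, c), g(c)), e, g(mix(a, c, c, c)))

Derivation:
Canonical form:  f(mix(f(d, a, c), g(c)), e, mix(a, c, c, c, f(c, d, d), f(d, c, a)))
Match R2:  consume f(c, d, d), f(d, c, a);  w := d, x := mix(a, c, c, c)
Every leftover argument binds to the variable; the entire application is replaced.
Result:  f(mix(f(d, a, c), g(c)), e, g(mix(a, c, c, c)))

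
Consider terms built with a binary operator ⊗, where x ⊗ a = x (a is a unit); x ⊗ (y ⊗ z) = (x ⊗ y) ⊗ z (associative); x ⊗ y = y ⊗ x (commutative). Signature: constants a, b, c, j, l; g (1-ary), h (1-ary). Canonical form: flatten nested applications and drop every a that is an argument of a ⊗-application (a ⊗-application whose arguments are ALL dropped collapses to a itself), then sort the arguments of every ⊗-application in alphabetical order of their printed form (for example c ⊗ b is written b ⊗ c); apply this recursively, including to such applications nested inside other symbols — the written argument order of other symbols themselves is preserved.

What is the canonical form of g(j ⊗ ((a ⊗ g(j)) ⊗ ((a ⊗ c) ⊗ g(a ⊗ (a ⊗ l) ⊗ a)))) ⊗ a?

Simplify inside:  g(j ⊗ ((a ⊗ g(j)) ⊗ ((a ⊗ c) ⊗ g(a ⊗ (a ⊗ l) ⊗ a))))  →  g(c ⊗ g(j) ⊗ g(l) ⊗ j)
Drop the unit:  drop a
Order the arguments:  g(c ⊗ g(j) ⊗ g(l) ⊗ j)

Answer: g(c ⊗ g(j) ⊗ g(l) ⊗ j)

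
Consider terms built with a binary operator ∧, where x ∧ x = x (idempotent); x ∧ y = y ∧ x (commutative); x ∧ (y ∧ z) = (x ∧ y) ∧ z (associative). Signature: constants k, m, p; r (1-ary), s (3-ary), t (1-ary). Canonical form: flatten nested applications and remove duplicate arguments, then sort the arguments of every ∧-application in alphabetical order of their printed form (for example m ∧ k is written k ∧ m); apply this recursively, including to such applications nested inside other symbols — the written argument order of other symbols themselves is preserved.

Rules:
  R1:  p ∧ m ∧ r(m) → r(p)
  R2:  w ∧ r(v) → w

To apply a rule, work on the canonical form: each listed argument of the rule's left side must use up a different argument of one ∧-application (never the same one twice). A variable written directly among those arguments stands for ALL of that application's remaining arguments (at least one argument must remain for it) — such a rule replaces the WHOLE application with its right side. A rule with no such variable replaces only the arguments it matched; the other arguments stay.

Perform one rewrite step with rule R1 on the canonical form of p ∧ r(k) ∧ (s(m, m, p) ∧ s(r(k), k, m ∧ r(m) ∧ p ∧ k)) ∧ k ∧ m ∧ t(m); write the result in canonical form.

Answer: k ∧ m ∧ p ∧ r(k) ∧ s(m, m, p) ∧ s(r(k), k, k ∧ r(p)) ∧ t(m)

Derivation:
Canonical form:  k ∧ m ∧ p ∧ r(k) ∧ s(m, m, p) ∧ s(r(k), k, k ∧ m ∧ p ∧ r(m)) ∧ t(m)
Match R1:  consume m, p, r(m)
Giving:  k ∧ m ∧ p ∧ r(k) ∧ s(m, m, p) ∧ s(r(k), k, k ∧ r(p)) ∧ t(m)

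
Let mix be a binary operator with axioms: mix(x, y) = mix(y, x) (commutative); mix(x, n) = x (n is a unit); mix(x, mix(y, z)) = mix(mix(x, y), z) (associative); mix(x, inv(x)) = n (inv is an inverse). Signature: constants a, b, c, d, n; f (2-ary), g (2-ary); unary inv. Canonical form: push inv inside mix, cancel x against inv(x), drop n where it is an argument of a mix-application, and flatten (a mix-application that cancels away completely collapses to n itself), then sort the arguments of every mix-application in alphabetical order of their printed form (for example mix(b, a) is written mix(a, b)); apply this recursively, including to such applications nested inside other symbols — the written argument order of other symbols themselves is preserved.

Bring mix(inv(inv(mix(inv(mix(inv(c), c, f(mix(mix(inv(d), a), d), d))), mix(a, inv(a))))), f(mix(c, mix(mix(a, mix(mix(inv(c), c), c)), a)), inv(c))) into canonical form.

Answer: mix(f(mix(a, a, c, c), inv(c)), inv(f(a, d)))

Derivation:
Push inv inside:  distribute inv over mix and collapse double inv
Inverses cancel:  c cancels; a cancels
Collect terms:  mix(inv(f(a, d)), f(mix(a, a, c, c), inv(c)))
Sort arguments:  mix(f(mix(a, a, c, c), inv(c)), inv(f(a, d)))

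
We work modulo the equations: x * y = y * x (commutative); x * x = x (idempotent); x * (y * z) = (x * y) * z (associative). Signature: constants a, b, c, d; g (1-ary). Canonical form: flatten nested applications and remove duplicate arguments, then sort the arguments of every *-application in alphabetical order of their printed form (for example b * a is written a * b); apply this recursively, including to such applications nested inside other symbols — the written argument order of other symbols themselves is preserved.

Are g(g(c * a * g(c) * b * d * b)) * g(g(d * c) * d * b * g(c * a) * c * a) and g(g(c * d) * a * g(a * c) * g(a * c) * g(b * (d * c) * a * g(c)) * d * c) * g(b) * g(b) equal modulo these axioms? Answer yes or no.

Answer: no — g(a * b * c * d * g(a * c) * g(c * d)) * g(g(a * b * c * d * g(c))) vs g(a * c * d * g(a * b * c * d * g(c)) * g(a * c) * g(c * d)) * g(b)

Derivation:
Left:  g(g(c * a * g(c) * b * d * b)) * g(g(d * c) * d * b * g(c * a) * c * a)
  Inside:  g(g(c * a * g(c) * b * d * b))  →  g(g(a * b * c * d * g(c)))
  Simplify inside:  g(g(d * c) * d * b * g(c * a) * c * a)  →  g(a * b * c * d * g(a * c) * g(c * d))
  Sort:  g(a * b * c * d * g(a * c) * g(c * d)) * g(g(a * b * c * d * g(c)))
Right:  g(g(c * d) * a * g(a * c) * g(a * c) * g(b * (d * c) * a * g(c)) * d * c) * g(b) * g(b)
  Canonicalize subterm:  g(g(c * d) * a * g(a * c) * g(a * c) * g(b * (d * c) * a * g(c)) * d * c)  →  g(a * c * d * g(a * b * c * d * g(c)) * g(a * c) * g(c * d))
  Drop duplicates:  drop duplicate g(b)
  Sort:  g(a * c * d * g(a * b * c * d * g(c)) * g(a * c) * g(c * d)) * g(b)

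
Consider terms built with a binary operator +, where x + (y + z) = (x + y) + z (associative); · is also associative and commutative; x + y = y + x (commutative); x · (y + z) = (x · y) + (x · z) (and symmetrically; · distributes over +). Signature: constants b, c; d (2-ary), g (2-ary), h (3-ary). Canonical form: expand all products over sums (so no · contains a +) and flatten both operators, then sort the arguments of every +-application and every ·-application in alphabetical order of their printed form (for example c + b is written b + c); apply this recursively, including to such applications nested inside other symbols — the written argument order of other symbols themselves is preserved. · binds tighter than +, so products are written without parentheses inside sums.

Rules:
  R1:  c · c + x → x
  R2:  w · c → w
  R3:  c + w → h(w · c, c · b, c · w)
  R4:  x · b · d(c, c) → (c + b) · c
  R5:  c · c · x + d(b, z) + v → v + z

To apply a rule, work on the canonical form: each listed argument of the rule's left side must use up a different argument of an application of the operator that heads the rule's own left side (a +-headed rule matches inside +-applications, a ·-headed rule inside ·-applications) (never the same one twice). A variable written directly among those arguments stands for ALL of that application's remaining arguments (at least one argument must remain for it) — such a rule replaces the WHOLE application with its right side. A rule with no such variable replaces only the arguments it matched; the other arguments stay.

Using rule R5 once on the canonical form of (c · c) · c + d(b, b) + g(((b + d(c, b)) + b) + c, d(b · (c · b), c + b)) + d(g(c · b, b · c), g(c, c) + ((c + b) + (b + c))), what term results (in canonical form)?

Answer: b + d(g(b · c, b · c), b + b + c + c + g(c, c)) + g(b + b + c + d(c, b), d(b · b · c, b + c))

Derivation:
Canonical form:  c · c · c + d(b, b) + d(g(b · c, b · c), b + b + c + c + g(c, c)) + g(b + b + c + d(c, b), d(b · b · c, b + c))
R5 matches:  uses c · c · c, d(b, b);  v := d(g(b · c, b · c), b + b + c + c + g(c, c)) + g(b + b + c + d(c, b), d(b · b · c, b + c)), x := c, z := b
Every leftover argument binds to the variable; the entire application is replaced.
New term:  b + d(g(b · c, b · c), b + b + c + c + g(c, c)) + g(b + b + c + d(c, b), d(b · b · c, b + c))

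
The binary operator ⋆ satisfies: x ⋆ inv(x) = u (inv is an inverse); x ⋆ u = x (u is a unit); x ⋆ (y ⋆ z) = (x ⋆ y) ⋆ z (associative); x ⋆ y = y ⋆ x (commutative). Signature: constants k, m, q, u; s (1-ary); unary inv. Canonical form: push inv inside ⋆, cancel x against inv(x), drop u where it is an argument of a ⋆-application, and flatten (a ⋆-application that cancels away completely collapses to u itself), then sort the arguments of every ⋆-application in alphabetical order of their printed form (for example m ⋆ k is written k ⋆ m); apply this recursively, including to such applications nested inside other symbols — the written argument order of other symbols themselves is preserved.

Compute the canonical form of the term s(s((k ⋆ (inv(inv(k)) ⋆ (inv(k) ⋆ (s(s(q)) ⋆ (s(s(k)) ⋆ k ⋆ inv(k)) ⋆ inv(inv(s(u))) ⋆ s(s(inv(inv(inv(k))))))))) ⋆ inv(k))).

Answer: s(s(s(s(inv(k))) ⋆ s(s(k)) ⋆ s(s(q)) ⋆ s(u)))

Derivation:
Work inside:  (k ⋆ (inv(inv(k)) ⋆ (inv(k) ⋆ (s(s(q)) ⋆ (s(s(k)) ⋆ k ⋆ inv(k)) ⋆ inv(inv(s(u))) ⋆ s(s(inv(inv(inv(k))))))))) ⋆ inv(k)
Push inv inside:  distribute inv over ⋆ and collapse double inv
Inverses cancel:  k cancels
Combine occurrences:  s(s(q)) ⋆ s(s(k)) ⋆ s(u) ⋆ s(s(inv(k)))
Sort:  s(s(inv(k))) ⋆ s(s(k)) ⋆ s(s(q)) ⋆ s(u)
Rebuild:  s(s(s(s(inv(k))) ⋆ s(s(k)) ⋆ s(s(q)) ⋆ s(u)))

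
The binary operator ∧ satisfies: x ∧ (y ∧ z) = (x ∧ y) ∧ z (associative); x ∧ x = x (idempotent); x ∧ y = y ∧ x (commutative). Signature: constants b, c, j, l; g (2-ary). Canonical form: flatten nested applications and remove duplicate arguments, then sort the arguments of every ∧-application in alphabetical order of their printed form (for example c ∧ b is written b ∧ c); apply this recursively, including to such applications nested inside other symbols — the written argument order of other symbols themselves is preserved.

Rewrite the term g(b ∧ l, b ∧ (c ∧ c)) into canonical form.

Answer: g(b ∧ l, b ∧ c)

Derivation:
Focus inside:  b ∧ (c ∧ c)
Merge nested applications:  b ∧ c ∧ c
Drop duplicates:  drop duplicate c
Sort arguments:  b ∧ c
Rebuild:  g(b ∧ l, b ∧ c)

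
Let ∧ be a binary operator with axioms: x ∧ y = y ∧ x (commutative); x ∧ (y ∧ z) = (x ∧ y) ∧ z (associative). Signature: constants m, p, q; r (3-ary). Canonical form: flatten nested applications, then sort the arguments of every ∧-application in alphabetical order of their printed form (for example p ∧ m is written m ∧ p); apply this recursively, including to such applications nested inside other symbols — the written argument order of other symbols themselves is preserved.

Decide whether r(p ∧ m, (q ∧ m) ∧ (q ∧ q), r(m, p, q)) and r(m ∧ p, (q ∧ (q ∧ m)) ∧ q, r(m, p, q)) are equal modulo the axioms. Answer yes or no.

Answer: yes — both canonical forms are r(m ∧ p, m ∧ q ∧ q ∧ q, r(m, p, q))

Derivation:
Left:  r(p ∧ m, (q ∧ m) ∧ (q ∧ q), r(m, p, q))
  Focus inside:  (q ∧ m) ∧ (q ∧ q)
  Merge nested applications:  q ∧ m ∧ q ∧ q
  Sort arguments:  m ∧ q ∧ q ∧ q
  Reassemble:  r(m ∧ p, m ∧ q ∧ q ∧ q, r(m, p, q))
Right:  r(m ∧ p, (q ∧ (q ∧ m)) ∧ q, r(m, p, q))
  Descend into:  (q ∧ (q ∧ m)) ∧ q
  Flatten:  q ∧ q ∧ m ∧ q
  Sort arguments:  m ∧ q ∧ q ∧ q
  Reassemble:  r(m ∧ p, m ∧ q ∧ q ∧ q, r(m, p, q))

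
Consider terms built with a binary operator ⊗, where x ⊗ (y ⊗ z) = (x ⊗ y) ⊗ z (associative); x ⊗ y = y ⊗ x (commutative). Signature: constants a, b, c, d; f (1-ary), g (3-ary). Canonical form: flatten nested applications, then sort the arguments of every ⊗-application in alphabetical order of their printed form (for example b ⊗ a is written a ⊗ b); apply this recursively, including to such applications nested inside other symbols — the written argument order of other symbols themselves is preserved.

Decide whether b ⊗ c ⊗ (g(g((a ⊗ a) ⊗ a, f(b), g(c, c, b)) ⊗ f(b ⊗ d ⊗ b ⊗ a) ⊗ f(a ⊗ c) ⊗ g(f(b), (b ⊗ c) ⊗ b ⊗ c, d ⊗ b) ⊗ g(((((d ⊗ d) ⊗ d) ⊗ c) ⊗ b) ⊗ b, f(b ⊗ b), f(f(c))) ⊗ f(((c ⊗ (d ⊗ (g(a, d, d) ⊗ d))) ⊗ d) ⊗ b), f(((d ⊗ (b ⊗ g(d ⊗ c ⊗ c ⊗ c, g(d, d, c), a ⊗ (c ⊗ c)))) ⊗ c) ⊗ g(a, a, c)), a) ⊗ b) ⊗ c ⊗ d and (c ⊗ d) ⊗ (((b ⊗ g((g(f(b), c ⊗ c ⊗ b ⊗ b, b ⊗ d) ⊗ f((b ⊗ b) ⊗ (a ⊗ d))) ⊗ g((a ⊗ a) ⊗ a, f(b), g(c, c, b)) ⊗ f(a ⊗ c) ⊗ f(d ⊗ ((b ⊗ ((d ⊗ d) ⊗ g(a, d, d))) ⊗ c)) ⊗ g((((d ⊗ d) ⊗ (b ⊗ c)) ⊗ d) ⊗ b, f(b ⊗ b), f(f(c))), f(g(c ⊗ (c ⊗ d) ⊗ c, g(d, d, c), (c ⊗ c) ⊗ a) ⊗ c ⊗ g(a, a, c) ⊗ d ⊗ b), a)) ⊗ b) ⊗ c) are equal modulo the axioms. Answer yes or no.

Answer: yes — both canonical forms are b ⊗ b ⊗ c ⊗ c ⊗ d ⊗ g(f(a ⊗ b ⊗ b ⊗ d) ⊗ f(a ⊗ c) ⊗ f(b ⊗ c ⊗ d ⊗ d ⊗ d ⊗ g(a, d, d)) ⊗ g(a ⊗ a ⊗ a, f(b), g(c, c, b)) ⊗ g(b ⊗ b ⊗ c ⊗ d ⊗ d ⊗ d, f(b ⊗ b), f(f(c))) ⊗ g(f(b), b ⊗ b ⊗ c ⊗ c, b ⊗ d), f(b ⊗ c ⊗ d ⊗ g(a, a, c) ⊗ g(c ⊗ c ⊗ c ⊗ d, g(d, d, c), a ⊗ c ⊗ c)), a)

Derivation:
Left:  b ⊗ c ⊗ (g(g((a ⊗ a) ⊗ a, f(b), g(c, c, b)) ⊗ f(b ⊗ d ⊗ b ⊗ a) ⊗ f(a ⊗ c) ⊗ g(f(b), (b ⊗ c) ⊗ b ⊗ c, d ⊗ b) ⊗ g(((((d ⊗ d) ⊗ d) ⊗ c) ⊗ b) ⊗ b, f(b ⊗ b), f(f(c))) ⊗ f(((c ⊗ (d ⊗ (g(a, d, d) ⊗ d))) ⊗ d) ⊗ b), f(((d ⊗ (b ⊗ g(d ⊗ c ⊗ c ⊗ c, g(d, d, c), a ⊗ (c ⊗ c)))) ⊗ c) ⊗ g(a, a, c)), a) ⊗ b) ⊗ c ⊗ d
  Flatten:  b ⊗ c ⊗ g(g((a ⊗ a) ⊗ a, f(b), g(c, c, b)) ⊗ f(b ⊗ d ⊗ b ⊗ a) ⊗ f(a ⊗ c) ⊗ g(f(b), (b ⊗ c) ⊗ b ⊗ c, d ⊗ b) ⊗ g(((((d ⊗ d) ⊗ d) ⊗ c) ⊗ b) ⊗ b, f(b ⊗ b), f(f(c))) ⊗ f(((c ⊗ (d ⊗ (g(a, d, d) ⊗ d))) ⊗ d) ⊗ b), f(((d ⊗ (b ⊗ g(d ⊗ c ⊗ c ⊗ c, g(d, d, c), a ⊗ (c ⊗ c)))) ⊗ c) ⊗ g(a, a, c)), a) ⊗ b ⊗ c ⊗ d
  Inside:  g(g((a ⊗ a) ⊗ a, f(b), g(c, c, b)) ⊗ f(b ⊗ d ⊗ b ⊗ a) ⊗ f(a ⊗ c) ⊗ g(f(b), (b ⊗ c) ⊗ b ⊗ c, d ⊗ b) ⊗ g(((((d ⊗ d) ⊗ d) ⊗ c) ⊗ b) ⊗ b, f(b ⊗ b), f(f(c))) ⊗ f(((c ⊗ (d ⊗ (g(a, d, d) ⊗ d))) ⊗ d) ⊗ b), f(((d ⊗ (b ⊗ g(d ⊗ c ⊗ c ⊗ c, g(d, d, c), a ⊗ (c ⊗ c)))) ⊗ c) ⊗ g(a, a, c)), a)  →  g(f(a ⊗ b ⊗ b ⊗ d) ⊗ f(a ⊗ c) ⊗ f(b ⊗ c ⊗ d ⊗ d ⊗ d ⊗ g(a, d, d)) ⊗ g(a ⊗ a ⊗ a, f(b), g(c, c, b)) ⊗ g(b ⊗ b ⊗ c ⊗ d ⊗ d ⊗ d, f(b ⊗ b), f(f(c))) ⊗ g(f(b), b ⊗ b ⊗ c ⊗ c, b ⊗ d), f(b ⊗ c ⊗ d ⊗ g(a, a, c) ⊗ g(c ⊗ c ⊗ c ⊗ d, g(d, d, c), a ⊗ c ⊗ c)), a)
  Order the arguments:  b ⊗ b ⊗ c ⊗ c ⊗ d ⊗ g(f(a ⊗ b ⊗ b ⊗ d) ⊗ f(a ⊗ c) ⊗ f(b ⊗ c ⊗ d ⊗ d ⊗ d ⊗ g(a, d, d)) ⊗ g(a ⊗ a ⊗ a, f(b), g(c, c, b)) ⊗ g(b ⊗ b ⊗ c ⊗ d ⊗ d ⊗ d, f(b ⊗ b), f(f(c))) ⊗ g(f(b), b ⊗ b ⊗ c ⊗ c, b ⊗ d), f(b ⊗ c ⊗ d ⊗ g(a, a, c) ⊗ g(c ⊗ c ⊗ c ⊗ d, g(d, d, c), a ⊗ c ⊗ c)), a)
Right:  (c ⊗ d) ⊗ (((b ⊗ g((g(f(b), c ⊗ c ⊗ b ⊗ b, b ⊗ d) ⊗ f((b ⊗ b) ⊗ (a ⊗ d))) ⊗ g((a ⊗ a) ⊗ a, f(b), g(c, c, b)) ⊗ f(a ⊗ c) ⊗ f(d ⊗ ((b ⊗ ((d ⊗ d) ⊗ g(a, d, d))) ⊗ c)) ⊗ g((((d ⊗ d) ⊗ (b ⊗ c)) ⊗ d) ⊗ b, f(b ⊗ b), f(f(c))), f(g(c ⊗ (c ⊗ d) ⊗ c, g(d, d, c), (c ⊗ c) ⊗ a) ⊗ c ⊗ g(a, a, c) ⊗ d ⊗ b), a)) ⊗ b) ⊗ c)
  Un-nest:  c ⊗ d ⊗ b ⊗ g((g(f(b), c ⊗ c ⊗ b ⊗ b, b ⊗ d) ⊗ f((b ⊗ b) ⊗ (a ⊗ d))) ⊗ g((a ⊗ a) ⊗ a, f(b), g(c, c, b)) ⊗ f(a ⊗ c) ⊗ f(d ⊗ ((b ⊗ ((d ⊗ d) ⊗ g(a, d, d))) ⊗ c)) ⊗ g((((d ⊗ d) ⊗ (b ⊗ c)) ⊗ d) ⊗ b, f(b ⊗ b), f(f(c))), f(g(c ⊗ (c ⊗ d) ⊗ c, g(d, d, c), (c ⊗ c) ⊗ a) ⊗ c ⊗ g(a, a, c) ⊗ d ⊗ b), a) ⊗ b ⊗ c
  Inside:  g((g(f(b), c ⊗ c ⊗ b ⊗ b, b ⊗ d) ⊗ f((b ⊗ b) ⊗ (a ⊗ d))) ⊗ g((a ⊗ a) ⊗ a, f(b), g(c, c, b)) ⊗ f(a ⊗ c) ⊗ f(d ⊗ ((b ⊗ ((d ⊗ d) ⊗ g(a, d, d))) ⊗ c)) ⊗ g((((d ⊗ d) ⊗ (b ⊗ c)) ⊗ d) ⊗ b, f(b ⊗ b), f(f(c))), f(g(c ⊗ (c ⊗ d) ⊗ c, g(d, d, c), (c ⊗ c) ⊗ a) ⊗ c ⊗ g(a, a, c) ⊗ d ⊗ b), a)  →  g(f(a ⊗ b ⊗ b ⊗ d) ⊗ f(a ⊗ c) ⊗ f(b ⊗ c ⊗ d ⊗ d ⊗ d ⊗ g(a, d, d)) ⊗ g(a ⊗ a ⊗ a, f(b), g(c, c, b)) ⊗ g(b ⊗ b ⊗ c ⊗ d ⊗ d ⊗ d, f(b ⊗ b), f(f(c))) ⊗ g(f(b), b ⊗ b ⊗ c ⊗ c, b ⊗ d), f(b ⊗ c ⊗ d ⊗ g(a, a, c) ⊗ g(c ⊗ c ⊗ c ⊗ d, g(d, d, c), a ⊗ c ⊗ c)), a)
  Order the arguments:  b ⊗ b ⊗ c ⊗ c ⊗ d ⊗ g(f(a ⊗ b ⊗ b ⊗ d) ⊗ f(a ⊗ c) ⊗ f(b ⊗ c ⊗ d ⊗ d ⊗ d ⊗ g(a, d, d)) ⊗ g(a ⊗ a ⊗ a, f(b), g(c, c, b)) ⊗ g(b ⊗ b ⊗ c ⊗ d ⊗ d ⊗ d, f(b ⊗ b), f(f(c))) ⊗ g(f(b), b ⊗ b ⊗ c ⊗ c, b ⊗ d), f(b ⊗ c ⊗ d ⊗ g(a, a, c) ⊗ g(c ⊗ c ⊗ c ⊗ d, g(d, d, c), a ⊗ c ⊗ c)), a)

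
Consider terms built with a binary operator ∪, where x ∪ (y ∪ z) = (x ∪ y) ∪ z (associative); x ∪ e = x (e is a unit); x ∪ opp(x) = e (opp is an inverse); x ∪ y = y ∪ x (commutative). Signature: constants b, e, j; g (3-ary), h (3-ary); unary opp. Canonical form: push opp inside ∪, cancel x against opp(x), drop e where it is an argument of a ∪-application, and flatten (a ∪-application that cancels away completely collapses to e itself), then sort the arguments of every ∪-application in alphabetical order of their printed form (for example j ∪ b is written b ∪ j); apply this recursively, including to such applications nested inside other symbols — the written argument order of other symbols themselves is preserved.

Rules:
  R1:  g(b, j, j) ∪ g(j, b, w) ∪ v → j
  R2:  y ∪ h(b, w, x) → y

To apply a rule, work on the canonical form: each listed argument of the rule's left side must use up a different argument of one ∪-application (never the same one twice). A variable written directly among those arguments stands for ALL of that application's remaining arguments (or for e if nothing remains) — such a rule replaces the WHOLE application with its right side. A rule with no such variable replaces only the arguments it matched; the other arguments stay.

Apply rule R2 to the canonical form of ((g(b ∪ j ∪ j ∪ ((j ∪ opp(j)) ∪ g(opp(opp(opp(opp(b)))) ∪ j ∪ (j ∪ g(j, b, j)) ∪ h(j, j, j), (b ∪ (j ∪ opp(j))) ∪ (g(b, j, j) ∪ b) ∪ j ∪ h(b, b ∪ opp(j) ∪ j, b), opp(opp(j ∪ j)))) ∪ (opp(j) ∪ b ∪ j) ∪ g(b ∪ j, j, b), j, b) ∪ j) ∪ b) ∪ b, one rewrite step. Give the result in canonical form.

Answer: b ∪ b ∪ g(b ∪ b ∪ g(b ∪ g(j, b, j) ∪ h(j, j, j) ∪ j ∪ j, b ∪ b ∪ g(b, j, j) ∪ j, j ∪ j) ∪ g(b ∪ j, j, b) ∪ j ∪ j, j, b) ∪ j

Derivation:
Canonical form:  b ∪ b ∪ g(b ∪ b ∪ g(b ∪ g(j, b, j) ∪ h(j, j, j) ∪ j ∪ j, b ∪ b ∪ g(b, j, j) ∪ h(b, b, b) ∪ j, j ∪ j) ∪ g(b ∪ j, j, b) ∪ j ∪ j, j, b) ∪ j
R2 matches:  uses h(b, b, b);  w := b, x := b, y := b ∪ b ∪ g(b, j, j) ∪ j
Every leftover argument binds to the variable; the entire application is replaced.
Giving:  b ∪ b ∪ g(b ∪ b ∪ g(b ∪ g(j, b, j) ∪ h(j, j, j) ∪ j ∪ j, b ∪ b ∪ g(b, j, j) ∪ j, j ∪ j) ∪ g(b ∪ j, j, b) ∪ j ∪ j, j, b) ∪ j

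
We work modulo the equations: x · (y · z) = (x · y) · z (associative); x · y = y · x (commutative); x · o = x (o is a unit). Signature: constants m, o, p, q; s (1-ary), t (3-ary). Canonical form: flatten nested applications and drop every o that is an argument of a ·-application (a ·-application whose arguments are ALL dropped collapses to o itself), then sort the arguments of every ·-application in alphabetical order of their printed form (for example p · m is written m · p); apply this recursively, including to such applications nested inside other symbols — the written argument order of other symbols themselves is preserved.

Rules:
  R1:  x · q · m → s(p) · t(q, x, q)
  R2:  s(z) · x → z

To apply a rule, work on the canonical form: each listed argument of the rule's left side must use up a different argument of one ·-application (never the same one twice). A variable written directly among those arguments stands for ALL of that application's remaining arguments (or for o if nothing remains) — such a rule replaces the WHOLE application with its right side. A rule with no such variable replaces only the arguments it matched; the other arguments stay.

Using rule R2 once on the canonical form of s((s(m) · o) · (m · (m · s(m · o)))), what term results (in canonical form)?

Answer: s(m)

Derivation:
Canonical form:  s(m · m · s(m) · s(m))
Apply R2:  consuming s(m);  x := m · m · s(m), z := m
Every leftover argument binds to the variable; the entire application is replaced.
New term:  s(m)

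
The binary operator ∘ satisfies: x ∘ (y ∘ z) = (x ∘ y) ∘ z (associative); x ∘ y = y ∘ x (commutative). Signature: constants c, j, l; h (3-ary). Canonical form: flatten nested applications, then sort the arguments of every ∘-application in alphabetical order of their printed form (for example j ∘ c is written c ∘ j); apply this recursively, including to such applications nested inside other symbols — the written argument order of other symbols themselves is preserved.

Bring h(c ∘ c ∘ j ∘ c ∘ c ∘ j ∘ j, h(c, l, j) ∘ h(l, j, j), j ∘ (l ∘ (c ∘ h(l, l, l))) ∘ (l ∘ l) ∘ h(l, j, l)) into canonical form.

Answer: h(c ∘ c ∘ c ∘ c ∘ j ∘ j ∘ j, h(c, l, j) ∘ h(l, j, j), c ∘ h(l, j, l) ∘ h(l, l, l) ∘ j ∘ l ∘ l ∘ l)

Derivation:
Descend into:  j ∘ (l ∘ (c ∘ h(l, l, l))) ∘ (l ∘ l) ∘ h(l, j, l)
Flatten:  j ∘ l ∘ c ∘ h(l, l, l) ∘ l ∘ l ∘ h(l, j, l)
Order the arguments:  c ∘ h(l, j, l) ∘ h(l, l, l) ∘ j ∘ l ∘ l ∘ l
Rebuild:  h(c ∘ c ∘ c ∘ c ∘ j ∘ j ∘ j, h(c, l, j) ∘ h(l, j, j), c ∘ h(l, j, l) ∘ h(l, l, l) ∘ j ∘ l ∘ l ∘ l)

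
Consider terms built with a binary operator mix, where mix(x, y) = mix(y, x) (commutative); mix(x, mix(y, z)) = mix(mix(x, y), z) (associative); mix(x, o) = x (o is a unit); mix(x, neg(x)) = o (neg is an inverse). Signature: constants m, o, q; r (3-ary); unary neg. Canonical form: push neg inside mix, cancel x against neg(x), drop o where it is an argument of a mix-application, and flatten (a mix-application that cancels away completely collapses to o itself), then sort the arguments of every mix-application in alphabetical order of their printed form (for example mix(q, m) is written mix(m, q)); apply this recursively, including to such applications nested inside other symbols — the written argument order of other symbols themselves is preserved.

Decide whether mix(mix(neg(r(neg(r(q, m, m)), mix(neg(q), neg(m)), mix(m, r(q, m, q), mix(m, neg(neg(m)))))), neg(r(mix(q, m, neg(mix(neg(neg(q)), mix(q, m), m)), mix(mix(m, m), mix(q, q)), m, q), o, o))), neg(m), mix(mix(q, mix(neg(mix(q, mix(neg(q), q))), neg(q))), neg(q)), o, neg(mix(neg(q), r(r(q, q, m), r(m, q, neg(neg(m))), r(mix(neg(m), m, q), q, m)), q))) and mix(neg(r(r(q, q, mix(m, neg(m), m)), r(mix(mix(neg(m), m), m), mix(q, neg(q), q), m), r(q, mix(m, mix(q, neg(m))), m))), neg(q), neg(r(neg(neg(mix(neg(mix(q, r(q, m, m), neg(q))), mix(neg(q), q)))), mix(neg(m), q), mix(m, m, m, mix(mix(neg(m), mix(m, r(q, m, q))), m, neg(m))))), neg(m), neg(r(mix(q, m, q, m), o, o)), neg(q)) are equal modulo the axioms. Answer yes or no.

Answer: no — mix(neg(m), neg(q), neg(q), neg(r(mix(m, m, q, q), o, o)), neg(r(neg(r(q, m, m)), mix(neg(m), neg(q)), mix(m, m, m, r(q, m, q)))), neg(r(r(q, q, m), r(m, q, m), r(q, q, m)))) vs mix(neg(m), neg(q), neg(q), neg(r(mix(m, m, q, q), o, o)), neg(r(neg(r(q, m, m)), mix(neg(m), q), mix(m, m, m, r(q, m, q)))), neg(r(r(q, q, m), r(m, q, m), r(q, q, m))))

Derivation:
Left:  mix(mix(neg(r(neg(r(q, m, m)), mix(neg(q), neg(m)), mix(m, r(q, m, q), mix(m, neg(neg(m)))))), neg(r(mix(q, m, neg(mix(neg(neg(q)), mix(q, m), m)), mix(mix(m, m), mix(q, q)), m, q), o, o))), neg(m), mix(mix(q, mix(neg(mix(q, mix(neg(q), q))), neg(q))), neg(q)), o, neg(mix(neg(q), r(r(q, q, m), r(m, q, neg(neg(m))), r(mix(neg(m), m, q), q, m)), q)))
  Push neg inside:  distribute neg over mix and collapse double neg
  Collect terms:  mix(neg(r(neg(r(q, m, m)), mix(neg(m), neg(q)), mix(m, m, m, r(q, m, q)))), neg(r(mix(m, m, q, q), o, o)), neg(m), neg(q), neg(q), neg(r(r(q, q, m), r(m, q, m), r(q, q, m))))
  Sort:  mix(neg(m), neg(q), neg(q), neg(r(mix(m, m, q, q), o, o)), neg(r(neg(r(q, m, m)), mix(neg(m), neg(q)), mix(m, m, m, r(q, m, q)))), neg(r(r(q, q, m), r(m, q, m), r(q, q, m))))
Right:  mix(neg(r(r(q, q, mix(m, neg(m), m)), r(mix(mix(neg(m), m), m), mix(q, neg(q), q), m), r(q, mix(m, mix(q, neg(m))), m))), neg(q), neg(r(neg(neg(mix(neg(mix(q, r(q, m, m), neg(q))), mix(neg(q), q)))), mix(neg(m), q), mix(m, m, m, mix(mix(neg(m), mix(m, r(q, m, q))), m, neg(m))))), neg(m), neg(r(mix(q, m, q, m), o, o)), neg(q))
  Push neg inside:  distribute neg over mix and collapse double neg
  Combine occurrences:  mix(neg(r(r(q, q, m), r(m, q, m), r(q, q, m))), neg(q), neg(q), neg(r(neg(r(q, m, m)), mix(neg(m), q), mix(m, m, m, r(q, m, q)))), neg(m), neg(r(mix(m, m, q, q), o, o)))
  Sort:  mix(neg(m), neg(q), neg(q), neg(r(mix(m, m, q, q), o, o)), neg(r(neg(r(q, m, m)), mix(neg(m), q), mix(m, m, m, r(q, m, q)))), neg(r(r(q, q, m), r(m, q, m), r(q, q, m))))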